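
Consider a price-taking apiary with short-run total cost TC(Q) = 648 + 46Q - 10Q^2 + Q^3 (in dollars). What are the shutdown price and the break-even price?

Shutdown price = min AVC. AVC = 46 - 10Q + Q^2, with vertex at Q = 5 and minimum $21.
ATC = 648/Q + 46 - 10Q + Q^2. Setting dATC/dQ = −648/Q^2 − 10 + 2Q = 0 gives Q = 9 (since 2·9^3 − 10·9^2 = 648).
min ATC = 648/9 + 46 − 10·9 + 9^2 = $109. That is the break-even price.
Between these two prices the firm operates at a loss; above $109 it earns a profit.

Shutdown price = $21; break-even price = $109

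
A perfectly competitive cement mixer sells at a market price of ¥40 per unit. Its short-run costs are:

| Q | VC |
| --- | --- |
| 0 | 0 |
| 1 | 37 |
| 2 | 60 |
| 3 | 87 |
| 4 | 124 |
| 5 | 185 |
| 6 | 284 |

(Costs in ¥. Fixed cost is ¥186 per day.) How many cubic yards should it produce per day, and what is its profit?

Tabulate TR − TC: Q=0: -186; Q=1: -183; Q=2: -166; Q=3: -153; Q=4: -150; Q=5: -171; Q=6: -230.
Profit is maximized at Q = 4. AVC there is 124/4 = ¥31 ≤ P, so producing beats shutting down (which would give -¥186).

Q = 4; profit = -¥150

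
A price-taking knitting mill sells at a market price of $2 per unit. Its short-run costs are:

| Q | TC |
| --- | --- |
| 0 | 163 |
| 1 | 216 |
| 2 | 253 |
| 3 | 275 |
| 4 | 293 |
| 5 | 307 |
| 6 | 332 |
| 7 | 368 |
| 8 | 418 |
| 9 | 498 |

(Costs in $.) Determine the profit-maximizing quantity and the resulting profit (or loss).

Tabulate TR − TC: Q=0: -163; Q=1: -214; Q=2: -249; Q=3: -269; Q=4: -285; Q=5: -297; Q=6: -320; Q=7: -354; Q=8: -402; Q=9: -480.
Profit is highest at Q = 0. Equivalently, the lowest AVC in the table is 169/6 ≈ $28.17 at Q = 6, and P = $2 falls below it — price never covers variable cost, so the firm shuts down and loses only its fixed cost.

Q = 0 (shut down); profit = -$163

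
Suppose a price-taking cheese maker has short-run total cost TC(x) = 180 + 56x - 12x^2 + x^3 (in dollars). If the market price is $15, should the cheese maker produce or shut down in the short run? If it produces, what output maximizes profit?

Shut down

Variable cost is VC = 56x - 12x^2 + x^3, so AVC = VC/x = 56 - 12x + x^2 and MC = dTC/dx = 56 - 24x + 3x^2.
AVC is minimized where dAVC/dx = -12 + 2x = 0, at x = 6; min AVC = 56 - 12·6 + 6^2 = $20.
Since P = $15 < min AVC = $20, price fails to cover variable cost at any output.
Shutting down limits the loss to fixed cost, $180.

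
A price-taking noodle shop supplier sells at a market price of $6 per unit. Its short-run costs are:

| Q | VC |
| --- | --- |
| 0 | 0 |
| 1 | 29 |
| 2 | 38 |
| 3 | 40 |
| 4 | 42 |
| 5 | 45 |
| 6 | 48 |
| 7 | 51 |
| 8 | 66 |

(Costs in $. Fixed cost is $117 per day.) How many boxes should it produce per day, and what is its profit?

Q = 0 (shut down); profit = -$117

Tabulate TR − TC: Q=0: -117; Q=1: -140; Q=2: -143; Q=3: -139; Q=4: -135; Q=5: -132; Q=6: -129; Q=7: -126; Q=8: -135.
Profit is highest at Q = 0. Equivalently, the lowest AVC in the table is 51/7 ≈ $7.29 at Q = 7, and P = $6 falls below it — price never covers variable cost, so the firm shuts down and loses only its fixed cost.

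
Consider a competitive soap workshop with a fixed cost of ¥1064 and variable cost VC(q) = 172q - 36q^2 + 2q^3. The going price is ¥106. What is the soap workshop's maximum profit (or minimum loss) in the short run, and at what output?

AVC = 172 - 36q + 2q^2 has its minimum ¥10 at q = 9; price ¥106 clears that bar, so the firm operates.
With MC = 172 - 72q + 6q^2, P = MC on the upward-sloping part at q* = 11.
TR = 106·11 = 1166. TC = 1064 + 198 = 1262. Profit = 1166 − 1262 = -¥96.
By producing, the firm covers all variable cost plus ¥968 of fixed cost; shutting down would lose the full ¥1064.

Profit = -¥96 at q = 11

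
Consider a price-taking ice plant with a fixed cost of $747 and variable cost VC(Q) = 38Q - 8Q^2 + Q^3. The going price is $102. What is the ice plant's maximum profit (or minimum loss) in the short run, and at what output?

Profit = -$235 at Q = 8

AVC = 38 - 8Q + Q^2; min AVC = $22 at Q = 4. Since P = $102 ≥ min AVC, the firm produces.
With MC = 38 - 16Q + 3Q^2, P = MC on the upward-sloping part at Q* = 8.
TR = 102·8 = 816. TC = 747 + 304 = 1051. Profit = 816 − 1051 = -$235.
By producing, the firm covers all variable cost plus $512 of fixed cost; shutting down would lose the full $747.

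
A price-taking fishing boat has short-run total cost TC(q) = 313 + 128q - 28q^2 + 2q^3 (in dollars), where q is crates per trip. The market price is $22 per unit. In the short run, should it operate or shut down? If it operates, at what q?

Shut down

From TC, MC = TC'(q) = 128 - 56q + 6q^2 and AVC = VC/q = 128 - 28q + 2q^2.
AVC hits its minimum where MC = AVC, at q = 7, giving min AVC = 128 - 28·7 + 2·7^2 = $30.
With P < min AVC ($22 < $30), every unit sold adds to the loss.
Best response: produce nothing and absorb the $313 fixed cost.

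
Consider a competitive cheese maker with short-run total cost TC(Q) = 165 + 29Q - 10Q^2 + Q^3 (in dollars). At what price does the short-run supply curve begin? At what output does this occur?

Short-run supply begins at min AVC. From VC = 29Q - 10Q^2 + Q^3, AVC = 29 - 10Q + Q^2.
dAVC/dQ = -10 + 2Q = 0 gives Q = 5. min AVC = 29 - 10·5 + 5^2 = 4.
So the shutdown price is $4.

$4 per unit, at Q = 5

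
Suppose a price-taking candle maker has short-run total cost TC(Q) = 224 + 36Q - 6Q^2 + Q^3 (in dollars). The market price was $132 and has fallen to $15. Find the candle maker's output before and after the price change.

Output falls from 8 to 0 (the firm shuts down)

MC = 36 - 12Q + 3Q^2; the shutdown threshold is min AVC = $27 (at Q = 3).
At P = $132 ≥ min AVC, set P = MC on the rising branch: Q = 8.
At P = $15 < min AVC = $27, price no longer covers variable cost at any output, so the firm shuts down: Q = 0.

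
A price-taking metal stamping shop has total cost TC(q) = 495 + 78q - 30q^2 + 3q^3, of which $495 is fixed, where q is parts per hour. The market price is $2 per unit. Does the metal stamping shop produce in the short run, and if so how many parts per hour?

From TC, MC = TC'(q) = 78 - 60q + 9q^2 and AVC = VC/q = 78 - 30q + 3q^2.
AVC is minimized where dAVC/dq = -30 + 6q = 0, at q = 5; min AVC = 78 - 30·5 + 3·5^2 = $3.
Since P = $2 < min AVC = $3, price fails to cover variable cost at any output.
The firm minimizes its loss by shutting down and losing only its fixed cost of $495.

Shut down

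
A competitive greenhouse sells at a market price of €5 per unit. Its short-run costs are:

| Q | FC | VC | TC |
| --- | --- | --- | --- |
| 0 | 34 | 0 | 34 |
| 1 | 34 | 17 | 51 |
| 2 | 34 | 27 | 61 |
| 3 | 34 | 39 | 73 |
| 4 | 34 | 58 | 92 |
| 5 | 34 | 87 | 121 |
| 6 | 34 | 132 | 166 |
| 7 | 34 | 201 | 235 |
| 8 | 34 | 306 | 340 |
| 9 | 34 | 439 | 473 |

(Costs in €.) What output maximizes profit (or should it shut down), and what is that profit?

Tabulate TR − TC: Q=0: -34; Q=1: -46; Q=2: -51; Q=3: -58; Q=4: -72; Q=5: -96; Q=6: -136; Q=7: -200; Q=8: -300; Q=9: -428.
Profit is highest at Q = 0. Equivalently, the lowest AVC in the table is 39/3 ≈ €13 at Q = 3, and P = €5 falls below it — price never covers variable cost, so the firm shuts down and loses only its fixed cost.

Q = 0 (shut down); profit = -€34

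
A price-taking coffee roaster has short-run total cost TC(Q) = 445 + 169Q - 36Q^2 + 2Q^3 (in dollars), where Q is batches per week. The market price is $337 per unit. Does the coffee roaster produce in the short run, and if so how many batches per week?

Produce at Q = 14

From TC, MC = TC'(Q) = 169 - 72Q + 6Q^2 and AVC = VC/Q = 169 - 36Q + 2Q^2.
The AVC parabola has its vertex at Q = 36/4 = 9, where AVC = 169 - 36·9 + 2·9^2 = $7.
Since P = $337 ≥ min AVC = $7, price covers variable cost and the firm should produce.
Set P = MC: 337 = 169 - 72Q + 6Q^2 → -168 - 72Q + 6Q^2 = 0. The roots are Q = -2 and Q = 14; the profit-maximizing output is on the rising part of MC, so Q* = 14.
Check: AVC at Q = 14 is $57 ≤ P, so revenue covers variable cost.
Profit = P·Q − TC = 337·14 − 1243 = $3475.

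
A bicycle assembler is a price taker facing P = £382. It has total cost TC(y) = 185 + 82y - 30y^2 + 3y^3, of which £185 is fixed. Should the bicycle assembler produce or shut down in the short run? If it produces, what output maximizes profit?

Strip out fixed cost: VC = 82y - 30y^2 + 3y^3. Then AVC = 82 - 30y + 3y^2 and MC = 82 - 60y + 9y^2.
AVC is minimized where dAVC/dy = -30 + 6y = 0, at y = 5; min AVC = 82 - 30·5 + 3·5^2 = £7.
Since P = £382 ≥ min AVC = £7, price covers variable cost and the firm should produce.
Set P = MC: 382 = 82 - 60y + 9y^2 → -300 - 60y + 9y^2 = 0. The roots are y = -10/3 and y = 10; the profit-maximizing output is on the rising part of MC, so y* = 10.
Check: AVC at y = 10 is £82 ≤ P, so revenue covers variable cost.
Profit = P·y − TC = 382·10 − 1005 = £2815.

Produce at y = 10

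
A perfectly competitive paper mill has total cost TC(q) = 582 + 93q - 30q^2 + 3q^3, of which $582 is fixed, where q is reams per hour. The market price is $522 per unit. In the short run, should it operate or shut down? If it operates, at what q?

Produce at q = 11

From TC, MC = TC'(q) = 93 - 60q + 9q^2 and AVC = VC/q = 93 - 30q + 3q^2.
AVC is minimized where dAVC/dq = -30 + 6q = 0, at q = 5; min AVC = 93 - 30·5 + 3·5^2 = $18.
P = $522 exceeds min AVC = $18, so the firm stays open.
P = MC gives -429 - 60q + 9q^2 = 0, with roots -13/3 and 11. Take the larger (rising MC): q* = 11.
Check: AVC at q = 11 is $126 ≤ P, so revenue covers variable cost.
Profit = P·q − TC = 522·11 − 1968 = $3774.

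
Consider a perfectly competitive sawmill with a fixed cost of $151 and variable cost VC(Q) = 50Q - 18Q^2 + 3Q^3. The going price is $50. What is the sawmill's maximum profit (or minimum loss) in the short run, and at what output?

Profit = -$55 at Q = 4

AVC = 50 - 18Q + 3Q^2; min AVC = $23 at Q = 3. Since P = $50 ≥ min AVC, the firm produces.
MC = 50 - 36Q + 9Q^2. Setting P = MC and taking the root on the rising branch gives Q* = 4.
TR = 50·4 = 200. TC = 151 + 104 = 255. Profit = 200 − 255 = -$55.
By producing, the firm covers all variable cost plus $96 of fixed cost; shutting down would lose the full $151.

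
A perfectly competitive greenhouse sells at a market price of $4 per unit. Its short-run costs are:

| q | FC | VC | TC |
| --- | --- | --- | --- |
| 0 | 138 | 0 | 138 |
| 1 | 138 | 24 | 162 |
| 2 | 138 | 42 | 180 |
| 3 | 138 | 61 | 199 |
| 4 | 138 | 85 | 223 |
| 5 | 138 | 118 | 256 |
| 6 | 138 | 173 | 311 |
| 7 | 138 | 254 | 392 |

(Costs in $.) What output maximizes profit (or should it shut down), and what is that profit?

Profit at each row (π = 4q − TC): q=0: -138; q=1: -158; q=2: -172; q=3: -187; q=4: -207; q=5: -236; q=6: -287; q=7: -364.
Profit is highest at q = 0. Equivalently, the lowest AVC in the table is 61/3 ≈ $20.33 at q = 3, and P = $4 falls below it — price never covers variable cost, so the firm shuts down and loses only its fixed cost.

q = 0 (shut down); profit = -$138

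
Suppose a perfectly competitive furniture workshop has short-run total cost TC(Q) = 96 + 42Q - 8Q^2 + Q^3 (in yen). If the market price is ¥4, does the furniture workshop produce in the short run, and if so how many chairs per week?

From TC, MC = TC'(Q) = 42 - 16Q + 3Q^2 and AVC = VC/Q = 42 - 8Q + Q^2.
The AVC parabola has its vertex at Q = 8/2 = 4, where AVC = 42 - 8·4 + 4^2 = ¥26.
With P < min AVC (¥4 < ¥26), every unit sold adds to the loss.
Shutting down limits the loss to fixed cost, ¥96.

Shut down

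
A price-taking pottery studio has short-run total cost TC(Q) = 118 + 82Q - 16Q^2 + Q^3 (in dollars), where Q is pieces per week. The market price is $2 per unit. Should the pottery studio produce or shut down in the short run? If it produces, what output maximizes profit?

Variable cost is VC = 82Q - 16Q^2 + Q^3, so AVC = VC/Q = 82 - 16Q + Q^2 and MC = dTC/dQ = 82 - 32Q + 3Q^2.
The AVC parabola has its vertex at Q = 16/2 = 8, where AVC = 82 - 16·8 + 8^2 = $18.
P = $2 lies below min AVC = $18; no output level covers variable cost.
Best response: produce nothing and absorb the $118 fixed cost.

Shut down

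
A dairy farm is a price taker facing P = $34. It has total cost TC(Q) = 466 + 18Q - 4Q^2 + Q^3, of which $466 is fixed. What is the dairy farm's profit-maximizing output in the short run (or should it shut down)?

Produce at Q = 4

Strip out fixed cost: VC = 18Q - 4Q^2 + Q^3. Then AVC = 18 - 4Q + Q^2 and MC = 18 - 8Q + 3Q^2.
The AVC parabola has its vertex at Q = 4/2 = 2, where AVC = 18 - 4·2 + 2^2 = $14.
Since P = $34 ≥ min AVC = $14, price covers variable cost and the firm should produce.
P = MC gives -16 - 8Q + 3Q^2 = 0, with roots -4/3 and 4. Take the larger (rising MC): Q* = 4.
Check: AVC at Q = 4 is $18 ≤ P, so revenue covers variable cost.
Profit = P·Q − TC = 34·4 − 538 = -$402, a loss, but smaller than the $466 fixed cost the firm would lose by shutting down.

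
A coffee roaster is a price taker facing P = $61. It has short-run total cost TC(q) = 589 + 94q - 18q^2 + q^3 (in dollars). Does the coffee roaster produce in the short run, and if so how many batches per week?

Strip out fixed cost: VC = 94q - 18q^2 + q^3. Then AVC = 94 - 18q + q^2 and MC = 94 - 36q + 3q^2.
AVC is minimized where dAVC/dq = -18 + 2q = 0, at q = 9; min AVC = 94 - 18·9 + 9^2 = $13.
Because $61 ≥ $13, revenue can cover variable cost; the firm operates.
P = MC gives 33 - 36q + 3q^2 = 0, with roots 1 and 11. Take the larger (rising MC): q* = 11.
Check: AVC at q = 11 is $17 ≤ P, so revenue covers variable cost.
Profit = P·q − TC = 61·11 − 776 = -$105, a loss, but smaller than the $589 fixed cost the firm would lose by shutting down.

Produce at q = 11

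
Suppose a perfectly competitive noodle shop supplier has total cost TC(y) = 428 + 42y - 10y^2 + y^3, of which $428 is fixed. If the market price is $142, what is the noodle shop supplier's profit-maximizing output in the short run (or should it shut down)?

Produce at y = 10

From TC, MC = TC'(y) = 42 - 20y + 3y^2 and AVC = VC/y = 42 - 10y + y^2.
AVC is minimized where dAVC/dy = -10 + 2y = 0, at y = 5; min AVC = 42 - 10·5 + 5^2 = $17.
Since P = $142 ≥ min AVC = $17, price covers variable cost and the firm should produce.
Set P = MC: 142 = 42 - 20y + 3y^2 → -100 - 20y + 3y^2 = 0. The roots are y = -10/3 and y = 10; the profit-maximizing output is on the rising part of MC, so y* = 10.
Check: AVC at y = 10 is $42 ≤ P, so revenue covers variable cost.
Profit = P·y − TC = 142·10 − 848 = $572.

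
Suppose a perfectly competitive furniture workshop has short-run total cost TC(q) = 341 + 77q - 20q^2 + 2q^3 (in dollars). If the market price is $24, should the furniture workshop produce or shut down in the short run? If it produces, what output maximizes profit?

Shut down

Strip out fixed cost: VC = 77q - 20q^2 + 2q^3. Then AVC = 77 - 20q + 2q^2 and MC = 77 - 40q + 6q^2.
AVC is minimized where dAVC/dq = -20 + 4q = 0, at q = 5; min AVC = 77 - 20·5 + 2·5^2 = $27.
Since P = $24 < min AVC = $27, price fails to cover variable cost at any output.
Best response: produce nothing and absorb the $341 fixed cost.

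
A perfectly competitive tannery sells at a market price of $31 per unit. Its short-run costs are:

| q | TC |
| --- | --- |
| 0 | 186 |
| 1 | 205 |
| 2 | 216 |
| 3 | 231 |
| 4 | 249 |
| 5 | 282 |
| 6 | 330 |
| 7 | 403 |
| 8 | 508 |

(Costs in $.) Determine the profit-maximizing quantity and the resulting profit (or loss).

q = 4; profit = -$125

Compute π = P·q − TC at each output: q=0: -186; q=1: -174; q=2: -154; q=3: -138; q=4: -125; q=5: -127; q=6: -144; q=7: -186; q=8: -260.
Profit is maximized at q = 4. AVC there is 63/4 = $15.75 ≤ P, so producing beats shutting down (which would give -$186).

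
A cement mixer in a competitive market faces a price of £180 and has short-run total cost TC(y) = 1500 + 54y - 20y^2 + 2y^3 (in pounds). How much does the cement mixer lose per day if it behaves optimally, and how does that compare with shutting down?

Profit = -£204 at y = 9

AVC = 54 - 20y + 2y^2 has its minimum £4 at y = 5; price £180 clears that bar, so the firm operates.
MC = 54 - 40y + 6y^2. Setting P = MC and taking the root on the rising branch gives y* = 9.
TR = 180·9 = 1620. TC = 1500 + 324 = 1824. Profit = 1620 − 1824 = -£204.
Shutting down would mean losing the fixed cost of £1500, so operating at a loss of £204 is better by £1296.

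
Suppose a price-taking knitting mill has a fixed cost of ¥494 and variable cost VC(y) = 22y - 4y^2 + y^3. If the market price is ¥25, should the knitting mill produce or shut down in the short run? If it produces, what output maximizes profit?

Produce at y = 3

Strip out fixed cost: VC = 22y - 4y^2 + y^3. Then AVC = 22 - 4y + y^2 and MC = 22 - 8y + 3y^2.
AVC is minimized where dAVC/dy = -4 + 2y = 0, at y = 2; min AVC = 22 - 4·2 + 2^2 = ¥18.
P = ¥25 exceeds min AVC = ¥18, so the firm stays open.
Solving P = MC: -3 - 8y + 3y^2 = 0 ⇒ y = -1/3 or 3. On the upward-sloping branch, y* = 3.
Check: AVC at y = 3 is ¥19 ≤ P, so revenue covers variable cost.
Profit = P·y − TC = 25·3 − 551 = -¥476, a loss, but smaller than the ¥494 fixed cost the firm would lose by shutting down.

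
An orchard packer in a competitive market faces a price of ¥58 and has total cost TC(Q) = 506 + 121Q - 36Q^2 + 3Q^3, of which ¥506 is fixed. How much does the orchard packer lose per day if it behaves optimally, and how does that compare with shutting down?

Profit = -¥212 at Q = 7

AVC = 121 - 36Q + 3Q^2; min AVC = ¥13 at Q = 6. Since P = ¥58 ≥ min AVC, the firm produces.
With MC = 121 - 72Q + 9Q^2, P = MC on the upward-sloping part at Q* = 7.
TR = 58·7 = 406. TC = 506 + 112 = 618. Profit = 406 − 618 = -¥212.
By producing, the firm covers all variable cost plus ¥294 of fixed cost; shutting down would lose the full ¥506.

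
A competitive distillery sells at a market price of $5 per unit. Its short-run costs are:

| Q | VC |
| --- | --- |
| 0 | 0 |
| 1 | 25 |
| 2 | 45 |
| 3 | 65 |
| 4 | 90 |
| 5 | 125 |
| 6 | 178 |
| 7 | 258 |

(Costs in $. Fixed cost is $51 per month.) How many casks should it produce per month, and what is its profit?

Tabulate TR − TC: Q=0: -51; Q=1: -71; Q=2: -86; Q=3: -101; Q=4: -121; Q=5: -151; Q=6: -199; Q=7: -274.
Profit is highest at Q = 0. Equivalently, the lowest AVC in the table is 65/3 ≈ $21.67 at Q = 3, and P = $5 falls below it — price never covers variable cost, so the firm shuts down and loses only its fixed cost.

Q = 0 (shut down); profit = -$51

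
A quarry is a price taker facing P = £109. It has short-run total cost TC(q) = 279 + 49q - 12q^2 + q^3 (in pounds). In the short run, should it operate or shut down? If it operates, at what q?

From TC, MC = TC'(q) = 49 - 24q + 3q^2 and AVC = VC/q = 49 - 12q + q^2.
The AVC parabola has its vertex at q = 12/2 = 6, where AVC = 49 - 12·6 + 6^2 = £13.
Because £109 ≥ £13, revenue can cover variable cost; the firm operates.
Set P = MC: 109 = 49 - 24q + 3q^2 → -60 - 24q + 3q^2 = 0. The roots are q = -2 and q = 10; the profit-maximizing output is on the rising part of MC, so q* = 10.
Check: AVC at q = 10 is £29 ≤ P, so revenue covers variable cost.
Profit = P·q − TC = 109·10 − 569 = £521.

Produce at q = 10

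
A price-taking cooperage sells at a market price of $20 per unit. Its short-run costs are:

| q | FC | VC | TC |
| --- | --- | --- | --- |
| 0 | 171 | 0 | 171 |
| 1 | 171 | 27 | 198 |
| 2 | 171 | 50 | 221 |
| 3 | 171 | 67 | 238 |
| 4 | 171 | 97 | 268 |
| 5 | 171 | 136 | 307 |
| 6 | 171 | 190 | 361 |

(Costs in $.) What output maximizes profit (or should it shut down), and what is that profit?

Profit at each row (π = 20q − TC): q=0: -171; q=1: -178; q=2: -181; q=3: -178; q=4: -188; q=5: -207; q=6: -241.
Profit is highest at q = 0. Equivalently, the lowest AVC in the table is 67/3 ≈ $22.33 at q = 3, and P = $20 falls below it — price never covers variable cost, so the firm shuts down and loses only its fixed cost.

q = 0 (shut down); profit = -$171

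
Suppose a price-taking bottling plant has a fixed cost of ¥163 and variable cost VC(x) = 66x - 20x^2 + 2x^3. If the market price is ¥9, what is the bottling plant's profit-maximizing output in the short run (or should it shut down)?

Shut down

Strip out fixed cost: VC = 66x - 20x^2 + 2x^3. Then AVC = 66 - 20x + 2x^2 and MC = 66 - 40x + 6x^2.
AVC hits its minimum where MC = AVC, at x = 5, giving min AVC = 66 - 20·5 + 2·5^2 = ¥16.
P = ¥9 lies below min AVC = ¥16; no output level covers variable cost.
The firm minimizes its loss by shutting down and losing only its fixed cost of ¥163.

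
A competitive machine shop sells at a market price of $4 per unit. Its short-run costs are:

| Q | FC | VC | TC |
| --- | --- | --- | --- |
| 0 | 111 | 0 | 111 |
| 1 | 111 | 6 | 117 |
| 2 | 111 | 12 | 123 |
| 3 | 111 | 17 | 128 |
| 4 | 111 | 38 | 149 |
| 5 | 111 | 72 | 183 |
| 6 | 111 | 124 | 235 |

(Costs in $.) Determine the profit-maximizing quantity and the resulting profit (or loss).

Compute π = P·Q − TC at each output: Q=0: -111; Q=1: -113; Q=2: -115; Q=3: -116; Q=4: -133; Q=5: -163; Q=6: -211.
Profit is highest at Q = 0. Equivalently, the lowest AVC in the table is 17/3 ≈ $5.67 at Q = 3, and P = $4 falls below it — price never covers variable cost, so the firm shuts down and loses only its fixed cost.

Q = 0 (shut down); profit = -$111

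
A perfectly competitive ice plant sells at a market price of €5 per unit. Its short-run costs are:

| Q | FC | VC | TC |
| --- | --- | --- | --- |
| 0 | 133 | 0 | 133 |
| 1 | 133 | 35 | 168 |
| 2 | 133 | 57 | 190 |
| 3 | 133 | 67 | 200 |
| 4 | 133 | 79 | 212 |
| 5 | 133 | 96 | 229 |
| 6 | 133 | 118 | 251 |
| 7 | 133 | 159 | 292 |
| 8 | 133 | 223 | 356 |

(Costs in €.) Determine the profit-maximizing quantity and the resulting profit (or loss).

Profit at each row (π = 5Q − TC): Q=0: -133; Q=1: -163; Q=2: -180; Q=3: -185; Q=4: -192; Q=5: -204; Q=6: -221; Q=7: -257; Q=8: -316.
Profit is highest at Q = 0. Equivalently, the lowest AVC in the table is 96/5 ≈ €19.20 at Q = 5, and P = €5 falls below it — price never covers variable cost, so the firm shuts down and loses only its fixed cost.

Q = 0 (shut down); profit = -€133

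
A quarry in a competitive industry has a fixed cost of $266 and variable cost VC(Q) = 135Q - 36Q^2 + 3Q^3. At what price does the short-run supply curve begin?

Short-run supply begins at min AVC. From VC = 135Q - 36Q^2 + 3Q^3, AVC = 135 - 36Q + 3Q^2.
dAVC/dQ = -36 + 6Q = 0 gives Q = 6. min AVC = 135 - 36·6 + 3·6^2 = 27.
The firm shuts down for any P below $27.

$27 per unit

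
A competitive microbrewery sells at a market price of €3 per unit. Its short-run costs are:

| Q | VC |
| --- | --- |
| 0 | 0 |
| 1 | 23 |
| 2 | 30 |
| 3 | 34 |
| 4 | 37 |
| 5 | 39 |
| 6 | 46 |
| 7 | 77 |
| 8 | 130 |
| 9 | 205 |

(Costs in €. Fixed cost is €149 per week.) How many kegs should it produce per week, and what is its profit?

Q = 0 (shut down); profit = -€149

Tabulate TR − TC: Q=0: -149; Q=1: -169; Q=2: -173; Q=3: -174; Q=4: -174; Q=5: -173; Q=6: -177; Q=7: -205; Q=8: -255; Q=9: -327.
Profit is highest at Q = 0. Equivalently, the lowest AVC in the table is 46/6 ≈ €7.67 at Q = 6, and P = €3 falls below it — price never covers variable cost, so the firm shuts down and loses only its fixed cost.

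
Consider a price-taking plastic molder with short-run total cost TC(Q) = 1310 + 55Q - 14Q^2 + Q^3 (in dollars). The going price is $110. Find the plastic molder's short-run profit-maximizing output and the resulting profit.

AVC = 55 - 14Q + Q^2 has its minimum $6 at Q = 7; price $110 clears that bar, so the firm operates.
With MC = 55 - 28Q + 3Q^2, P = MC on the upward-sloping part at Q* = 11.
TR = 110·11 = 1210. TC = 1310 + 242 = 1552. Profit = 1210 − 1552 = -$342.
Shutting down would mean losing the fixed cost of $1310, so operating at a loss of $342 is better by $968.

Profit = -$342 at Q = 11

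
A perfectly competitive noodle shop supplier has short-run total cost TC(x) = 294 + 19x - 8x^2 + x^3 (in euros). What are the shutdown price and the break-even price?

Shutdown price = €3; break-even price = €54

Shutdown price = min AVC. AVC = 19 - 8x + x^2, with vertex at x = 4 and minimum €3.
ATC = 294/x + 19 - 8x + x^2. Setting dATC/dx = −294/x^2 − 8 + 2x = 0 gives x = 7 (since 2·7^3 − 8·7^2 = 294).
min ATC = 294/7 + 19 − 8·7 + 7^2 = €54. That is the break-even price.
Between these two prices the firm operates at a loss; above €54 it earns a profit.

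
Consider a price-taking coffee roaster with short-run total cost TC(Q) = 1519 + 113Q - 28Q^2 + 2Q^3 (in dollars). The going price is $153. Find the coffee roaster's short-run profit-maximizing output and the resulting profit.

Profit = -$319 at Q = 10

AVC = 113 - 28Q + 2Q^2; min AVC = $15 at Q = 7. Since P = $153 ≥ min AVC, the firm produces.
With MC = 113 - 56Q + 6Q^2, P = MC on the upward-sloping part at Q* = 10.
TR = 153·10 = 1530. TC = 1519 + 330 = 1849. Profit = 1530 − 1849 = -$319.
Shutting down would mean losing the fixed cost of $1519, so operating at a loss of $319 is better by $1200.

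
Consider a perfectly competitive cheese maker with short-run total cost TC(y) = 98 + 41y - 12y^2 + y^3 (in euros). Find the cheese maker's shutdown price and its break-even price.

Shutdown price = min AVC. AVC = 41 - 12y + y^2, with vertex at y = 6 and minimum €5.
ATC = 98/y + 41 - 12y + y^2. Setting dATC/dy = −98/y^2 − 12 + 2y = 0 gives y = 7 (since 2·7^3 − 12·7^2 = 98).
min ATC = 98/7 + 41 − 12·7 + 7^2 = €20. That is the break-even price.
For €5 ≤ P < €20 the firm produces at a loss; below €5 it shuts down.

Shutdown price = €5; break-even price = €20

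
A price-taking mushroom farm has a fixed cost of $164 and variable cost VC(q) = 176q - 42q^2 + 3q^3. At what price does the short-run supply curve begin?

$29 per unit

Short-run supply begins at min AVC. From VC = 176q - 42q^2 + 3q^3, AVC = 176 - 42q + 3q^2.
dAVC/dq = -42 + 6q = 0 gives q = 7. min AVC = 176 - 42·7 + 3·7^2 = 29.
The firm shuts down for any P below $29.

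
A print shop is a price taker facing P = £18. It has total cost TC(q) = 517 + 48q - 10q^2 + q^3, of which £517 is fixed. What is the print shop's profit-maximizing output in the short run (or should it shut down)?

Shut down

Strip out fixed cost: VC = 48q - 10q^2 + q^3. Then AVC = 48 - 10q + q^2 and MC = 48 - 20q + 3q^2.
The AVC parabola has its vertex at q = 10/2 = 5, where AVC = 48 - 10·5 + 5^2 = £23.
With P < min AVC (£18 < £23), every unit sold adds to the loss.
The firm minimizes its loss by shutting down and losing only its fixed cost of £517.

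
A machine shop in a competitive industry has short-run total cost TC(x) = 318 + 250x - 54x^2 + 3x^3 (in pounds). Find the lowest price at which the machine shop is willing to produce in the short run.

£7 per unit

The shutdown price is the minimum of AVC. VC = 250x - 54x^2 + 3x^3, so AVC = 250 - 54x + 3x^2.
At the minimum of AVC, MC = AVC. MC = 250 - 108x + 9x^2; setting MC = AVC gives 6x^2 - 54x = 0, so x = 9. min AVC = 7.
For P < £7 the firm produces nothing.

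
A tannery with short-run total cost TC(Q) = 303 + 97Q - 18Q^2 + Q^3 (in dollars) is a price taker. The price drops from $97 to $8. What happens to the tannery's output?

AVC = 97 - 18Q + Q^2, minimized at Q = 9 where min AVC = $16. MC = 97 - 36Q + 3Q^2.
With P = $97 above the shutdown price, P = MC gives Q = 12.
At P = $8 < min AVC = $16, price no longer covers variable cost at any output, so the firm shuts down: Q = 0.

Output falls from 12 to 0 (the firm shuts down)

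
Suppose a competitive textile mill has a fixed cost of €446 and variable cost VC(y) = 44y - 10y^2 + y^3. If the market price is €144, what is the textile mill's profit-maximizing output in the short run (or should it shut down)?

Strip out fixed cost: VC = 44y - 10y^2 + y^3. Then AVC = 44 - 10y + y^2 and MC = 44 - 20y + 3y^2.
AVC hits its minimum where MC = AVC, at y = 5, giving min AVC = 44 - 10·5 + 5^2 = €19.
Since P = €144 ≥ min AVC = €19, price covers variable cost and the firm should produce.
Solving P = MC: -100 - 20y + 3y^2 = 0 ⇒ y = -10/3 or 10. On the upward-sloping branch, y* = 10.
Check: AVC at y = 10 is €44 ≤ P, so revenue covers variable cost.
Profit = P·y − TC = 144·10 − 886 = €554.

Produce at y = 10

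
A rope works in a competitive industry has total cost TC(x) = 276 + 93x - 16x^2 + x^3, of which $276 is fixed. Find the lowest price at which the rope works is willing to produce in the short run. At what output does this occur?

Short-run supply begins at min AVC. From VC = 93x - 16x^2 + x^3, AVC = 93 - 16x + x^2.
dAVC/dx = -16 + 2x = 0 gives x = 8. min AVC = 93 - 16·8 + 8^2 = 29.
So the shutdown price is $29.

$29 per unit, at x = 8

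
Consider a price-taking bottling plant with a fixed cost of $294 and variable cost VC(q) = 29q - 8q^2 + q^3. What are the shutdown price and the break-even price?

Shutdown price = $13; break-even price = $64

Shutdown price = min AVC. AVC = 29 - 8q + q^2, with vertex at q = 4 and minimum $13.
ATC = 294/q + 29 - 8q + q^2. Setting dATC/dq = −294/q^2 − 8 + 2q = 0 gives q = 7 (since 2·7^3 − 8·7^2 = 294).
min ATC = 294/7 + 29 − 8·7 + 7^2 = $64. That is the break-even price.
For $13 ≤ P < $64 the firm produces at a loss; below $13 it shuts down.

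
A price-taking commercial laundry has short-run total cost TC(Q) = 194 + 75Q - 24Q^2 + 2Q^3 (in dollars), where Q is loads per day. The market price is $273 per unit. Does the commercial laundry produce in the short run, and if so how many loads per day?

Produce at Q = 11

From TC, MC = TC'(Q) = 75 - 48Q + 6Q^2 and AVC = VC/Q = 75 - 24Q + 2Q^2.
The AVC parabola has its vertex at Q = 24/4 = 6, where AVC = 75 - 24·6 + 2·6^2 = $3.
P = $273 exceeds min AVC = $3, so the firm stays open.
P = MC gives -198 - 48Q + 6Q^2 = 0, with roots -3 and 11. Take the larger (rising MC): Q* = 11.
Check: AVC at Q = 11 is $53 ≤ P, so revenue covers variable cost.
Profit = P·Q − TC = 273·11 − 777 = $2226.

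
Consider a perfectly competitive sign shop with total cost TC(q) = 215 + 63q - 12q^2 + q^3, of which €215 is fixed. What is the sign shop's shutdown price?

€27 per unit

Short-run supply begins at min AVC. From VC = 63q - 12q^2 + q^3, AVC = 63 - 12q + q^2.
dAVC/dq = -12 + 2q = 0 gives q = 6. min AVC = 63 - 12·6 + 6^2 = 27.
So the shutdown price is €27.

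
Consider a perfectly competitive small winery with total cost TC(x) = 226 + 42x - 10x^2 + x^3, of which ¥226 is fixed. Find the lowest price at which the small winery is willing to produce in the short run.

¥17 per unit

The firm shuts down when price falls below the minimum of average variable cost. AVC = VC/x = 42 - 10x + x^2.
dAVC/dx = -10 + 2x = 0 gives x = 5. min AVC = 42 - 10·5 + 5^2 = 17.
For P < ¥17 the firm produces nothing.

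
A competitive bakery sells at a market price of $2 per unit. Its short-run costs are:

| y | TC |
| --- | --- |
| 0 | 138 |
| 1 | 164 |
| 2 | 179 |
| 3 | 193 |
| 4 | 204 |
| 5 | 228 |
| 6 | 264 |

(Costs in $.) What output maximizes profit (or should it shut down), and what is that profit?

Profit at each row (π = 2y − TC): y=0: -138; y=1: -162; y=2: -175; y=3: -187; y=4: -196; y=5: -218; y=6: -252.
Profit is highest at y = 0. Equivalently, the lowest AVC in the table is 66/4 ≈ $16.50 at y = 4, and P = $2 falls below it — price never covers variable cost, so the firm shuts down and loses only its fixed cost.

y = 0 (shut down); profit = -$138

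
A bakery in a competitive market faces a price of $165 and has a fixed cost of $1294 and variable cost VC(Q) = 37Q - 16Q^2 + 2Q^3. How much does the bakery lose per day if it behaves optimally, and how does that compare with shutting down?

Profit = -$270 at Q = 8

AVC = 37 - 16Q + 2Q^2; min AVC = $5 at Q = 4. Since P = $165 ≥ min AVC, the firm produces.
With MC = 37 - 32Q + 6Q^2, P = MC on the upward-sloping part at Q* = 8.
TR = 165·8 = 1320. TC = 1294 + 296 = 1590. Profit = 1320 − 1590 = -$270.
That loss of $270 beats the $1294 the firm would lose by shutting down; producing recovers $1024 of fixed cost.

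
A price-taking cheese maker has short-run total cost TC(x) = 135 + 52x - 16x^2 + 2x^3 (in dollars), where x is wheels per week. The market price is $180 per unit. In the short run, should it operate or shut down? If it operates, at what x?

Produce at x = 8

Strip out fixed cost: VC = 52x - 16x^2 + 2x^3. Then AVC = 52 - 16x + 2x^2 and MC = 52 - 32x + 6x^2.
AVC hits its minimum where MC = AVC, at x = 4, giving min AVC = 52 - 16·4 + 2·4^2 = $20.
P = $180 exceeds min AVC = $20, so the firm stays open.
Set P = MC: 180 = 52 - 32x + 6x^2 → -128 - 32x + 6x^2 = 0. The roots are x = -8/3 and x = 8; the profit-maximizing output is on the rising part of MC, so x* = 8.
Check: AVC at x = 8 is $52 ≤ P, so revenue covers variable cost.
Profit = P·x − TC = 180·8 − 551 = $889.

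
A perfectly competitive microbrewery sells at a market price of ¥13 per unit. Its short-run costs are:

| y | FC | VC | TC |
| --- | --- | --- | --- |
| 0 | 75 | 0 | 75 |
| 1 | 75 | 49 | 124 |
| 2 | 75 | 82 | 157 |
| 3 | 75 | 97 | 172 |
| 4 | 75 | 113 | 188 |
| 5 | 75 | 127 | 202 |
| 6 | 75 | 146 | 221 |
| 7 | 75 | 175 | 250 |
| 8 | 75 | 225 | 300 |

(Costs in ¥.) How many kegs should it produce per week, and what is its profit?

y = 0 (shut down); profit = -¥75

Compute π = P·y − TC at each output: y=0: -75; y=1: -111; y=2: -131; y=3: -133; y=4: -136; y=5: -137; y=6: -143; y=7: -159; y=8: -196.
Profit is highest at y = 0. Equivalently, the lowest AVC in the table is 146/6 ≈ ¥24.33 at y = 6, and P = ¥13 falls below it — price never covers variable cost, so the firm shuts down and loses only its fixed cost.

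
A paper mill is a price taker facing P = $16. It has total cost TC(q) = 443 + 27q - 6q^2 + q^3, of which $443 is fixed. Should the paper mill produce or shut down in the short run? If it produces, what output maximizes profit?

Shut down

Variable cost is VC = 27q - 6q^2 + q^3, so AVC = VC/q = 27 - 6q + q^2 and MC = dTC/dq = 27 - 12q + 3q^2.
AVC hits its minimum where MC = AVC, at q = 3, giving min AVC = 27 - 6·3 + 3^2 = $18.
Since P = $16 < min AVC = $18, price fails to cover variable cost at any output.
Shutting down limits the loss to fixed cost, $443.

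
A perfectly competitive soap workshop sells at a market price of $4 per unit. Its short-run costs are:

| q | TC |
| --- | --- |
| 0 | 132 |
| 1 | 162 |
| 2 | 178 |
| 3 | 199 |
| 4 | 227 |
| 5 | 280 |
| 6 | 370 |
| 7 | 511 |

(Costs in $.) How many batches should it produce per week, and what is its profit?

q = 0 (shut down); profit = -$132

Compute π = P·q − TC at each output: q=0: -132; q=1: -158; q=2: -170; q=3: -187; q=4: -211; q=5: -260; q=6: -346; q=7: -483.
Profit is highest at q = 0. Equivalently, the lowest AVC in the table is 67/3 ≈ $22.33 at q = 3, and P = $4 falls below it — price never covers variable cost, so the firm shuts down and loses only its fixed cost.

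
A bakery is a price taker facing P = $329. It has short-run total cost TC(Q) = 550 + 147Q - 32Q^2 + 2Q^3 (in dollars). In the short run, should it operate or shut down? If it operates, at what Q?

Variable cost is VC = 147Q - 32Q^2 + 2Q^3, so AVC = VC/Q = 147 - 32Q + 2Q^2 and MC = dTC/dQ = 147 - 64Q + 6Q^2.
The AVC parabola has its vertex at Q = 32/4 = 8, where AVC = 147 - 32·8 + 2·8^2 = $19.
Since P = $329 ≥ min AVC = $19, price covers variable cost and the firm should produce.
Set P = MC: 329 = 147 - 64Q + 6Q^2 → -182 - 64Q + 6Q^2 = 0. The roots are Q = -7/3 and Q = 13; the profit-maximizing output is on the rising part of MC, so Q* = 13.
Check: AVC at Q = 13 is $69 ≤ P, so revenue covers variable cost.
Profit = P·Q − TC = 329·13 − 1447 = $2830.

Produce at Q = 13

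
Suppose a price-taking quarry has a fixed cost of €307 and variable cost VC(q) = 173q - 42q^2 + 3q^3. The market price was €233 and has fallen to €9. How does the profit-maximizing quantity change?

AVC = 173 - 42q + 3q^2, minimized at q = 7 where min AVC = €26. MC = 173 - 84q + 9q^2.
At P = €233 ≥ min AVC, set P = MC on the rising branch: q = 10.
At P = €9 < min AVC = €26, price no longer covers variable cost at any output, so the firm shuts down: q = 0.

Output falls from 10 to 0 (the firm shuts down)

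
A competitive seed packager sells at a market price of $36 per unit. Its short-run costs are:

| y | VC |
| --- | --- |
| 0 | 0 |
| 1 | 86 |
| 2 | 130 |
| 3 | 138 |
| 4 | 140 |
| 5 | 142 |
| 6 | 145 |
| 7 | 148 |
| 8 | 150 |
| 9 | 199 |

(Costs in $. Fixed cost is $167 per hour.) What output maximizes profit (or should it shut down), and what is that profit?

Profit at each row (π = 36y − TC): y=0: -167; y=1: -217; y=2: -225; y=3: -197; y=4: -163; y=5: -129; y=6: -96; y=7: -63; y=8: -29; y=9: -42.
Profit is maximized at y = 8. AVC there is 150/8 = $18.75 ≤ P, so producing beats shutting down (which would give -$167).

y = 8; profit = -$29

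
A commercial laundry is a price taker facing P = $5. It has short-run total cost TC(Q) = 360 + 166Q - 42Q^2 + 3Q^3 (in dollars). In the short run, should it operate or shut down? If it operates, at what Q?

From TC, MC = TC'(Q) = 166 - 84Q + 9Q^2 and AVC = VC/Q = 166 - 42Q + 3Q^2.
AVC is minimized where dAVC/dQ = -42 + 6Q = 0, at Q = 7; min AVC = 166 - 42·7 + 3·7^2 = $19.
Since P = $5 < min AVC = $19, price fails to cover variable cost at any output.
The firm minimizes its loss by shutting down and losing only its fixed cost of $360.

Shut down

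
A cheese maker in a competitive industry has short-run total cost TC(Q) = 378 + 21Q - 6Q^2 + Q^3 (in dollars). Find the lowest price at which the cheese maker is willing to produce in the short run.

$12 per unit

The shutdown price is the minimum of AVC. VC = 21Q - 6Q^2 + Q^3, so AVC = 21 - 6Q + Q^2.
dAVC/dQ = -6 + 2Q = 0 gives Q = 3. min AVC = 21 - 6·3 + 3^2 = 12.
For P < $12 the firm produces nothing.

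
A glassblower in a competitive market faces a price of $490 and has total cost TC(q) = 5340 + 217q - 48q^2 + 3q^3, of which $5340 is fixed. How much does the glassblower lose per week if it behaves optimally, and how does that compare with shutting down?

Profit = -$270 at q = 13

AVC = 217 - 48q + 3q^2; min AVC = $25 at q = 8. Since P = $490 ≥ min AVC, the firm produces.
With MC = 217 - 96q + 9q^2, P = MC on the upward-sloping part at q* = 13.
TR = 490·13 = 6370. TC = 5340 + 1300 = 6640. Profit = 6370 − 6640 = -$270.
By producing, the firm covers all variable cost plus $5070 of fixed cost; shutting down would lose the full $5340.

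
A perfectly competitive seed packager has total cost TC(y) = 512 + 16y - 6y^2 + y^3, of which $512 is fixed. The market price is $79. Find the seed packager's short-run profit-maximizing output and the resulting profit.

Profit = -$120 at y = 7

AVC = 16 - 6y + y^2; min AVC = $7 at y = 3. Since P = $79 ≥ min AVC, the firm produces.
MC = 16 - 12y + 3y^2. Setting P = MC and taking the root on the rising branch gives y* = 7.
TR = 79·7 = 553. TC = 512 + 161 = 673. Profit = 553 − 673 = -$120.
By producing, the firm covers all variable cost plus $392 of fixed cost; shutting down would lose the full $512.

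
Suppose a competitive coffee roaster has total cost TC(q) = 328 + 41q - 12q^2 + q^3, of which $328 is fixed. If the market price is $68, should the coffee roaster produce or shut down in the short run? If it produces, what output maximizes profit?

Produce at q = 9

From TC, MC = TC'(q) = 41 - 24q + 3q^2 and AVC = VC/q = 41 - 12q + q^2.
The AVC parabola has its vertex at q = 12/2 = 6, where AVC = 41 - 12·6 + 6^2 = $5.
Because $68 ≥ $5, revenue can cover variable cost; the firm operates.
Set P = MC: 68 = 41 - 24q + 3q^2 → -27 - 24q + 3q^2 = 0. The roots are q = -1 and q = 9; the profit-maximizing output is on the rising part of MC, so q* = 9.
Check: AVC at q = 9 is $14 ≤ P, so revenue covers variable cost.
Profit = P·q − TC = 68·9 − 454 = $158.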